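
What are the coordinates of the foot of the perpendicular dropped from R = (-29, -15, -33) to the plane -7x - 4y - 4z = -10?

n = (-7, -4, -4), |n|² = 81, and n·R − (-10) = 405.
t = 405/81 = 5, so the foot is R − t·n = (-29, -15, -33) − 5·(-7, -4, -4) = (6, 5, -13).

(6, 5, -13)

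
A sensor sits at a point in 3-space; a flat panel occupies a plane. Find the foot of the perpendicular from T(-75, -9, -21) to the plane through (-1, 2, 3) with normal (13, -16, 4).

(-49, -41, -13)

The perpendicular from T has direction n = (13, -16, 4): r = (-75, -9, -21) + μ(13, -16, 4).
Substitute into the plane: n·(T + μn) = -33 gives -915 + 441μ = -33, so μ = 2.
Foot = (-75, -9, -21) + 2·(13, -16, 4) = (-49, -41, -13).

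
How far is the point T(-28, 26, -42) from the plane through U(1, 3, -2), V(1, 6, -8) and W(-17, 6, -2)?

11/√46

UV = (0, 3, -6) and UW = (-18, 3, 0), so a normal is n = UV × UW = (18, 108, 54).
Then n·(-28, 26, -42) - 234 = -198.
|n| = √(324 + 11664 + 2916) = 18√46, so the distance is |-198|/(18√46) = 11√46/46.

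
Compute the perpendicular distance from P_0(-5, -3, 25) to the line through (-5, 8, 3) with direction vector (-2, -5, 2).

2√77

Direction vector d = (-2, -5, 2).
AP = (0, -11, 22), and AP × d = (88, -44, -22).
|AP × d|² = 10164 and |d|² = 33, so the distance is √(10164/33) = √308 = 2√77.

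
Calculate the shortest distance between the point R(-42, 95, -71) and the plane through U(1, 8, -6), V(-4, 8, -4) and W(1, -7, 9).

UV = (-5, 0, 2) and UW = (0, -15, 15), so a normal is n = UV × UW = (30, 75, 75).
Then n·(-42, 95, -71) - 180 = 360.
|n| = √(900 + 5625 + 5625) = 45√6, so the distance is |360|/(45√6) = 4√6/3.

8/√6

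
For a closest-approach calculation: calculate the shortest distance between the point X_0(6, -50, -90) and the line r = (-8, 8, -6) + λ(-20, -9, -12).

Direction vector d = (-20, -9, -12).
AP = (14, -58, -84); AP·d = 1250, |AP|² = 10616, |d|² = 625.
distance² = |AP|² − (AP·d)²/|d|² = 10616 − 1562500/625 = 8116, so the distance is 2√2029.

2√2029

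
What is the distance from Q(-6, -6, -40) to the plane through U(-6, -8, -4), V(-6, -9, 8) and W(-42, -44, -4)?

12/17

UV = (0, -1, 12) and UW = (-36, -36, 0), so a normal is n = UV × UW = (432, -432, -36).
Then n·(-6, -6, -40) - 1008 = 432.
|n| = √(186624 + 186624 + 1296) = 612, so the distance is |432|/612 = 12/17.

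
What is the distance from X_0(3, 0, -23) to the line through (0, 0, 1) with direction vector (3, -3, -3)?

Direction vector d = (3, -3, -3).
AP = (3, 0, -24), and AP × d = (-72, -63, -9).
|AP × d|² = 9234 and |d|² = 27, so the distance is √(9234/27) = √342 = 3√38.

3√38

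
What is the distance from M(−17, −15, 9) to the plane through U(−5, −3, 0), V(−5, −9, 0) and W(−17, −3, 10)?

UV = (0, −6, 0) and UW = (−12, 0, 10), so a normal is n = UV × UW = (−60, 0, −72).
d = |(-60)·(-17) + (-72)·9 − 300| / √(3600 + 0 + 5184) = |72| / (12√61) = 6√61/61.

6√61/61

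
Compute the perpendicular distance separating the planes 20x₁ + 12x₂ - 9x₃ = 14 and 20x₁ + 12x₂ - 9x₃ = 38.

24/25

Both planes have normal n = (20, 12, -9), |n| = 25. Any point on the first plane is at distance |38 − 14|/|n| = 24/25 from the second.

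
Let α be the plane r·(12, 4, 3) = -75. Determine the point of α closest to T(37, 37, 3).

n = (12, 4, 3), |n|² = 169, and n·T − (-75) = 676.
t = 676/169 = 4, so the foot is T − t·n = (37, 37, 3) − 4·(12, 4, 3) = (-11, 21, -9).

(-11, 21, -9)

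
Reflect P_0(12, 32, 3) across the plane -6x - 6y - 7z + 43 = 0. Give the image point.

n = (-6, -6, -7), |n|² = 121, n·P_0 − (-43) = -242, so t = -242/121 = -2.
Foot F = P_0 − (-2)·n = (0, 20, -11); the reflection is 2F − P_0 = (-12, 8, -25).

(-12, 8, -25)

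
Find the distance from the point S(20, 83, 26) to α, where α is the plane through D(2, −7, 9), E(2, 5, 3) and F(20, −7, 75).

24/23

DE = (0, 12, −6) and DF = (18, 0, 66), so a normal is n = DE × DF = (792, −108, −216).
Then n·(20, 83, 26) − 396 = 864.
|n| = √(627264 + 11664 + 46656) = 828, so the distance is |864|/828 = 24/23.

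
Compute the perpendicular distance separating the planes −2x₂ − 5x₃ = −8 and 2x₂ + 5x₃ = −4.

Divide the second equation by -1 to match normals: −2x₂ − 5x₃ = 4.
With common normal n = (0, −2, −5) (|n| = √29), the distance is |(-8) − 4|/|n| = 12/√29 = 12√29/29.

12√29/29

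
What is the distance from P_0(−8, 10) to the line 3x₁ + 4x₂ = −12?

d = |3·(-8) + 4·10 − (-12)| / √(9 + 16) = |28|/5 = 28/5.

28/5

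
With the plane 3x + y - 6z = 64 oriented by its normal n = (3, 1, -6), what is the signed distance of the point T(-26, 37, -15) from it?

-15/√46

n·T − 64 = -15.
|n| = √46, so the signed distance is -15/√46.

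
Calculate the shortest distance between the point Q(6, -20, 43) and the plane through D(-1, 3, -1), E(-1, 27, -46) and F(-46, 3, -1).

DE = (0, 24, -45) and DF = (-45, 0, 0), so a normal is n = DE × DF = (0, 2025, 1080).
n = (0, 2025, 1080); n·P − 4995 = 945; |n| = 2295; distance = 945/2295 = 7/17.

7/17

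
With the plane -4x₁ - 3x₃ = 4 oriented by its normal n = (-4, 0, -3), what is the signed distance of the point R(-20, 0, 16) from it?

n·R − 4 = 28.
|n| = 5, so the signed distance is 28/5.

28/5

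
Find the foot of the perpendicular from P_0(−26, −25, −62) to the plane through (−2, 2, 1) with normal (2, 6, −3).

The perpendicular from P_0 has direction n = (2, 6, −3): r = (−26, −25, −62) + λ(2, 6, −3).
Substitute into the plane: n·(P_0 + λn) = 5 gives -16 + 49λ = 5, so λ = 3/7.
Foot = (−26, −25, −62) + (3/7)·(2, 6, −3) = (−176/7, −157/7, −443/7).

(-176/7, -157/7, -443/7)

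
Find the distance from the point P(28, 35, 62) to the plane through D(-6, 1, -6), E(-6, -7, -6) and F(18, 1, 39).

2

DE = (0, -8, 0) and DF = (24, 0, 45), so a normal is n = DE × DF = (-360, 0, 192).
d = |(-360)·28 + 192·62 − 1008| / √(129600 + 0 + 36864) = |816| / 408 = 2.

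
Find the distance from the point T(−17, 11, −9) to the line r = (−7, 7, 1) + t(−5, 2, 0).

10

Direction vector d = (−5, 2, 0).
AP = (−10, 4, −10), and AP × d = (20, 50, 0).
|AP × d|² = 2900 and |d|² = 29, so the distance is √(2900/29) = √100 = 10.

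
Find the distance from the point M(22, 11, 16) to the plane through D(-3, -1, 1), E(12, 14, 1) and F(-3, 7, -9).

5/√66

DE = (15, 15, 0) and DF = (0, 8, -10), so a normal is n = DE × DF = (-150, 150, 120).
Then n·(22, 11, 16) - 420 = -150.
|n| = √(22500 + 22500 + 14400) = 30√66, so the distance is |-150|/(30√66) = 5/√66.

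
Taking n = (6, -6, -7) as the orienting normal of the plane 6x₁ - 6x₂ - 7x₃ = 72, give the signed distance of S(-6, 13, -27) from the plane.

3/11

n·S − 72 = 3.
|n| = 11, so the signed distance is 3/11.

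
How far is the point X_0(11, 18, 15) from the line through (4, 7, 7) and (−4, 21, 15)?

A direction vector is d = (−8, 14, 8).
AP = (7, 11, 8); AP·d = 162, |AP|² = 234, |d|² = 324.
distance² = |AP|² − (AP·d)²/|d|² = 234 − 26244/324 = 153, so the distance is 3√17.

3√17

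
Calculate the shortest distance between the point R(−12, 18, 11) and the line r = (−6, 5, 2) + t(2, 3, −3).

√286

Direction vector d = (2, 3, −3).
AP = (−6, 13, 9), and AP × d = (−66, 0, −44).
|AP × d|² = 6292 and |d|² = 22, so the distance is √(6292/22) = √286.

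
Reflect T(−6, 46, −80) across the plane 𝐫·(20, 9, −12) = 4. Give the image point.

With n = (20, 9, −12), the signed offset is (n·T − 4)/|n|² = 1250/625 = 2.
T' = T − 2t·n = (−6, 46, −80) − 4·(20, 9, −12) = (−86, 10, −32).

(-86, 10, -32)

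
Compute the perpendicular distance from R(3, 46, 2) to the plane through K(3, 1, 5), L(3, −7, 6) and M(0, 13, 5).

7/3

KL = (0, −8, 1) and KM = (−3, 12, 0), so a normal is n = KL × KM = (−12, −3, −24).
Then n·(3, 46, 2) − (−159) = −63.
|n| = √(144 + 9 + 576) = 27, so the distance is |-63|/27 = 7/3.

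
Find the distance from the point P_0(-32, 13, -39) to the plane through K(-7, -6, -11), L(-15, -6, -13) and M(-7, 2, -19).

KL = (-8, 0, -2) and KM = (0, 8, -8), so a normal is n = KL × KM = (16, -64, -64).
n = (16, -64, -64); n·P − 976 = 176; |n| = 16√33; distance = 176/(16√33) = 11/√33.

11/√33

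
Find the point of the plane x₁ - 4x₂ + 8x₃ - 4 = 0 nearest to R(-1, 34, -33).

(4, 14, 7)

n = (1, -4, 8), |n|² = 81, and n·R − 4 = -405.
t = -405/81 = -5, so the foot is R − t·n = (-1, 34, -33) − (-5)·(1, -4, 8) = (4, 14, 7).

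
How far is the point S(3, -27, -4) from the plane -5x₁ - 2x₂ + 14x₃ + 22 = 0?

1/3

d = |(-5)·3 + (-2)·(-27) + 14·(-4) − (-22)| / √(25 + 4 + 196) = |5| / 15 = 1/3.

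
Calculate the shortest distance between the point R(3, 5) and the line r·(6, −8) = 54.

38/5

The normal to the line is n = (6, −8) with |n| = 10.
|n·R − 54| = |-22 − 54| = 76, so the distance is 76/10 = 38/5.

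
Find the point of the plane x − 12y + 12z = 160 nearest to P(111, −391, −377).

(1880/17, -6563/17, -6493/17)

The perpendicular from P has direction n = (1, −12, 12): r = (111, −391, −377) + t(1, −12, 12).
Substitute into the plane: n·(P + tn) = 160 gives 279 + 289t = 160, so t = -7/17.
Foot = (111, −391, −377) + (-7/17)·(1, −12, 12) = (1880/17, −6563/17, −6493/17).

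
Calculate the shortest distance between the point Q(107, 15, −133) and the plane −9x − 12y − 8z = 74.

Normal vector n = (−9, −12, −8), and n·(107, 15, −133) − 74 = −153.
|n| = √(81 + 144 + 64) = 17, so the distance is |-153|/17 = 9.

9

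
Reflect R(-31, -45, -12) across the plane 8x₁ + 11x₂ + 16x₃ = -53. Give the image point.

With n = (8, 11, 16), the signed offset is (n·R − (-53))/|n|² = -882/441 = -2.
R' = R − 2t·n = (-31, -45, -12) − (-4)·(8, 11, 16) = (1, -1, 52).

(1, -1, 52)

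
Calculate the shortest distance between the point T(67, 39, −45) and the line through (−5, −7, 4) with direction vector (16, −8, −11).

2√1433

Direction vector d = (16, −8, −11).
AP = (72, 46, −49); AP·d = 1323, |AP|² = 9701, |d|² = 441.
distance² = |AP|² − (AP·d)²/|d|² = 9701 − 1750329/441 = 5732, so the distance is 2√1433.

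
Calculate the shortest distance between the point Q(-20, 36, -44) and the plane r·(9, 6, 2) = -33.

d = |9·(-20) + 6·36 + 2·(-44) − (-33)| / √(81 + 36 + 4) = |-19| / 11 = 19/11.

19/11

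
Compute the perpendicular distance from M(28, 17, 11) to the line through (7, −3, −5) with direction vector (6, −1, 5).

7√11

Direction vector d = (6, −1, 5).
AP = (21, 20, 16); AP·d = 186, |AP|² = 1097, |d|² = 62.
distance² = |AP|² − (AP·d)²/|d|² = 1097 − 34596/62 = 539, so the distance is 7√11.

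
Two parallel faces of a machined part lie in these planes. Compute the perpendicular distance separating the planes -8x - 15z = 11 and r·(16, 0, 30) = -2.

Divide the second equation by -2 to match normals: -8x - 15z = 1.
With common normal n = (-8, 0, -15) (|n| = 17), the distance is |11 − 1|/|n| = 10/17.

10/17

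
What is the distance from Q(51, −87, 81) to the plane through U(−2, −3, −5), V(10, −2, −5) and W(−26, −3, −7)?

29/17

UV = (12, 1, 0) and UW = (−24, 0, −2), so a normal is n = UV × UW = (−2, 24, 24).
n = (−2, 24, 24); n·P − (-188) = -58; |n| = 34; distance = 58/34 = 29/17.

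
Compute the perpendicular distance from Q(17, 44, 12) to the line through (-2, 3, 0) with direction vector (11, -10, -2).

√1961

Direction vector d = (11, -10, -2).
AP = (19, 41, 12); AP·d = -225, |AP|² = 2186, |d|² = 225.
distance² = |AP|² − (AP·d)²/|d|² = 2186 − 50625/225 = 1961, so the distance is √1961.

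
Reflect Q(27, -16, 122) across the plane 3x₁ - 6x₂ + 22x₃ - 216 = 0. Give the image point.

n = (3, -6, 22), |n|² = 529, n·Q − 216 = 2645, so t = 2645/529 = 5.
Foot F = Q − 5·n = (12, 14, 12); the reflection is 2F − Q = (-3, 44, -98).

(-3, 44, -98)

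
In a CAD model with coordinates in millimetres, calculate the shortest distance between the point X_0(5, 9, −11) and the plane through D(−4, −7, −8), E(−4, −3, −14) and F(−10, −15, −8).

DE = (0, 4, −6) and DF = (−6, −8, 0), so a normal is n = DE × DF = (−48, 36, 24).
n = (−48, 36, 24); n·P − (-252) = 72; |n| = 12√29; distance = 72/(12√29) = 6/√29.

6/√29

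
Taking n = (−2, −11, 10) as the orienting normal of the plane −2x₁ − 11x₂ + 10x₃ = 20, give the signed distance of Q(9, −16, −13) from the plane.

n·Q − 20 = 8.
|n| = 15, so the signed distance is 8/15.

8/15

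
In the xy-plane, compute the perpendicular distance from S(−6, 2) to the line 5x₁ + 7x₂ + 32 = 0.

The normal to the line is n = (5, 7) with |n| = √74.
|n·S − (-32)| = |-16 − (-32)| = 16, so the distance is 16/√74.

16/√74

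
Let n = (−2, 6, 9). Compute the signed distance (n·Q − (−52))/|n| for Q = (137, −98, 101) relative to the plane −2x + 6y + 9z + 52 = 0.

9

n·Q − (-52) = 99.
|n| = 11, so the signed distance is 99/11 = 9.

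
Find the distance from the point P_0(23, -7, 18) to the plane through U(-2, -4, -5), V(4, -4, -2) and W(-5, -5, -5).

UV = (6, 0, 3) and UW = (-3, -1, 0), so a normal is n = UV × UW = (3, -9, -6).
d = |3·23 + (-9)·(-7) + (-6)·18 − 60| / √(9 + 81 + 36) = |-36| / (3√14) = 12/√14.

12/√14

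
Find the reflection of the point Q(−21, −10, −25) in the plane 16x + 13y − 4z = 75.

n = (16, 13, −4), |n|² = 441, n·Q − 75 = -441, so t = -441/441 = -1.
Foot F = Q − (-1)·n = (−5, 3, −29); the reflection is 2F − Q = (11, 16, −33).

(11, 16, -33)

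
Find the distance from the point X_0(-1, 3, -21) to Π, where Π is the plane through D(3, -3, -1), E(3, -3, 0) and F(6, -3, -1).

6

DE = (0, 0, 1) and DF = (3, 0, 0), so a normal is n = DE × DF = (0, 3, 0).
Then n·(-1, 3, -21) - (-9) = 18.
|n| = √(0 + 9 + 0) = 3, so the distance is |18|/3 = 6.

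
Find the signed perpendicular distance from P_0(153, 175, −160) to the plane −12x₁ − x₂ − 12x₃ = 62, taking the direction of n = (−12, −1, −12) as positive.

-9

n·P_0 − 62 = -153.
|n| = 17, so the signed distance is -153/17 = -9.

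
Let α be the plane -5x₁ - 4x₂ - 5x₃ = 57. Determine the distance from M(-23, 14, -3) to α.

Normal vector n = (-5, -4, -5), and n·(-23, 14, -3) - 57 = 17.
|n| = √(25 + 16 + 25) = √66, so the distance is |17|/√66 = 17√66/66.

17/√66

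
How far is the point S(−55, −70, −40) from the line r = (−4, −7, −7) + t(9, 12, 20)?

3√226

Direction vector d = (9, 12, 20).
AP = (−51, −63, −33), and AP × d = (−864, 723, −45).
|AP × d|² = 1271250 and |d|² = 625, so the distance is √(1271250/625) = √2034 = 3√226.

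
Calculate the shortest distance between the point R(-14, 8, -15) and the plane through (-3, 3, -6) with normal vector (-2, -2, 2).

√3

The plane has equation n·(r − (-3, 3, -6)) = 0, i.e. n·r = -12.
Then n·(-14, 8, -15) - (-12) = -6.
|n| = √(4 + 4 + 4) = 2√3, so the distance is |-6|/(2√3) = √3.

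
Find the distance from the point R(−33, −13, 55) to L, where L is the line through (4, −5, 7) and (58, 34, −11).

√1621

A direction vector is d = (54, 39, −18).
AP = (−37, −8, 48), and AP × d = (−1728, 1926, −1011).
|AP × d|² = 7717581 and |d|² = 4761, so the distance is √(7717581/4761) = √1621.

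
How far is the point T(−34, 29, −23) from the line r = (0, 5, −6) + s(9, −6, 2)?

√85

Direction vector d = (9, −6, 2).
AP = (−34, 24, −17), and AP × d = (−54, −85, −12).
|AP × d|² = 10285 and |d|² = 121, so the distance is √(10285/121) = √85.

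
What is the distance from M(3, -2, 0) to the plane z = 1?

d = |1·0 − 1| / √(0 + 0 + 1) = |-1| / 1 = 1.

1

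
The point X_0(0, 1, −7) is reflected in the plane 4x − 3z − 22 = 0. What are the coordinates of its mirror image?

With n = (4, 0, −3), the signed offset is (n·X_0 − 22)/|n|² = -1/25.
X_0' = X_0 − 2t·n = (0, 1, −7) − (-2/25)·(4, 0, −3) = (8/25, 1, −181/25).

(8/25, 1, -181/25)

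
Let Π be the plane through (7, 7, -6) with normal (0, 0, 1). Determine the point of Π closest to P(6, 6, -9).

(6, 6, -6)

n = (0, 0, 1), |n|² = 1, and n·P − (-6) = -3.
t = -3/1 = -3, so the foot is P − t·n = (6, 6, -9) − (-3)·(0, 0, 1) = (6, 6, -6).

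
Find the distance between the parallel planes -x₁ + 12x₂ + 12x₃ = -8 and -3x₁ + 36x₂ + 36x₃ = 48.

24/17

Divide the second equation by 3 to match normals: -x₁ + 12x₂ + 12x₃ = 16.
With common normal n = (-1, 12, 12) (|n| = 17), the distance is |(-8) − 16|/|n| = 24/17.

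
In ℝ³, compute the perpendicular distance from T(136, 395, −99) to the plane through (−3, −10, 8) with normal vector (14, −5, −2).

9

The plane has equation n·(r − (−3, −10, 8)) = 0, i.e. n·r = -8.
Then n·(136, 395, −99) − (−8) = 135.
|n| = √(196 + 25 + 4) = 15, so the distance is |135|/15 = 9.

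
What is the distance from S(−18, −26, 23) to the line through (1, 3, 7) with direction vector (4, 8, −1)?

9√2

Direction vector d = (4, 8, −1).
AP = (−19, −29, 16), and AP × d = (−99, 45, −36).
|AP × d|² = 13122 and |d|² = 81, so the distance is √(13122/81) = √162 = 9√2.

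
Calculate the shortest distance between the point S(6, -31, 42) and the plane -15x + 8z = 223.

23/17

Normal vector n = (-15, 0, 8), and n·(6, -31, 42) - 223 = 23.
|n| = √(225 + 0 + 64) = 17, so the distance is |23|/17 = 23/17.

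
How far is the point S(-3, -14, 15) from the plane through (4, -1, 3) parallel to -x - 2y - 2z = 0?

3

Parallel planes share the normal n = (-1, -2, -2); since (4, -1, 3) lies on the plane, its equation is -x - 2y - 2z = -8.
Then n·(-3, -14, 15) - (-8) = 9.
|n| = √(1 + 4 + 4) = 3, so the distance is |9|/3 = 3.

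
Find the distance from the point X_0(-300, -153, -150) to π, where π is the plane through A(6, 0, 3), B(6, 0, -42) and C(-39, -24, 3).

AB = (0, 0, -45) and AC = (-45, -24, 0), so a normal is n = AB × AC = (-1080, 2025, 0).
Then n·(-300, -153, -150) - (-6480) = 20655.
|n| = √(1166400 + 4100625 + 0) = 2295, so the distance is |20655|/2295 = 9.

9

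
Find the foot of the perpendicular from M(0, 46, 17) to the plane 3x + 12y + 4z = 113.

n = (3, 12, 4), |n|² = 169, and n·M − 113 = 507.
t = 507/169 = 3, so the foot is M − t·n = (0, 46, 17) − 3·(3, 12, 4) = (−9, 10, 5).

(-9, 10, 5)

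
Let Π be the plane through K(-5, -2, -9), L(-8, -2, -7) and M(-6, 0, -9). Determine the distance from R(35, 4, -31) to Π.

KL = (-3, 0, 2) and KM = (-1, 2, 0), so a normal is n = KL × KM = (-4, -2, -6).
Then n·(35, 4, -31) - 78 = -40.
|n| = √(16 + 4 + 36) = 2√14, so the distance is |-40|/(2√14) = 10√14/7.

20/√14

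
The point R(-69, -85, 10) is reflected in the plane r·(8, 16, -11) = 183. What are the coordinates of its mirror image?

(11, 75, -100)

n = (8, 16, -11), |n|² = 441, n·R − 183 = -2205, so t = -2205/441 = -5.
Foot F = R − (-5)·n = (-29, -5, -45); the reflection is 2F − R = (11, 75, -100).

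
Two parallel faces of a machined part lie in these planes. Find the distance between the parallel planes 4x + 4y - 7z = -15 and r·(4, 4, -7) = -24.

1

Both planes have normal n = (4, 4, -7), |n| = 9. Any point on the first plane is at distance |(-24) − (-15)|/|n| = 9/9 = 1 from the second.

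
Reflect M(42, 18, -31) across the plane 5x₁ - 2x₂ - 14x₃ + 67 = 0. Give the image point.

With n = (5, -2, -14), the signed offset is (n·M − (-67))/|n|² = 675/225 = 3.
M' = M − 2t·n = (42, 18, -31) − 6·(5, -2, -14) = (12, 30, 53).

(12, 30, 53)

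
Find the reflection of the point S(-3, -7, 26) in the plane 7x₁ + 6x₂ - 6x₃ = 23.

(25, 17, 2)

With n = (7, 6, -6), the signed offset is (n·S − 23)/|n|² = -242/121 = -2.
S' = S − 2t·n = (-3, -7, 26) − (-4)·(7, 6, -6) = (25, 17, 2).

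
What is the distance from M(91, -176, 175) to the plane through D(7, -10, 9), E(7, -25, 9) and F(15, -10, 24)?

DE = (0, -15, 0) and DF = (8, 0, 15), so a normal is n = DE × DF = (-225, 0, 120).
n = (-225, 0, 120); n·P − (-495) = 1020; |n| = 255; distance = 1020/255 = 4.

4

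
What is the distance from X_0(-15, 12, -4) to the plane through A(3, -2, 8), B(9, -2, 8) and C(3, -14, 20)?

AB = (6, 0, 0) and AC = (0, -12, 12), so a normal is n = AB × AC = (0, -72, -72).
Then n·(-15, 12, -4) - (-432) = -144.
|n| = √(0 + 5184 + 5184) = 72√2, so the distance is |-144|/(72√2) = √2.

√2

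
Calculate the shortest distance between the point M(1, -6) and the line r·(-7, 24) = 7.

158/25

d = |(-7)·1 + 24·(-6) − 7| / √(49 + 576) = |-158|/25 = 158/25.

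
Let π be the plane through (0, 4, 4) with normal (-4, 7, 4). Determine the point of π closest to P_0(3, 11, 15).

n = (-4, 7, 4), |n|² = 81, and n·P_0 − 44 = 81.
t = 81/81 = 1, so the foot is P_0 − t·n = (3, 11, 15) − 1·(-4, 7, 4) = (7, 4, 11).

(7, 4, 11)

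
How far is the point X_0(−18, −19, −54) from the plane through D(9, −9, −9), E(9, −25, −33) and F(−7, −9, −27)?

DE = (0, −16, −24) and DF = (−16, 0, −18), so a normal is n = DE × DF = (288, 384, −256).
Then n·(−18, −19, −54) − 1440 = −96.
|n| = √(82944 + 147456 + 65536) = 544, so the distance is |-96|/544 = 3/17.

3/17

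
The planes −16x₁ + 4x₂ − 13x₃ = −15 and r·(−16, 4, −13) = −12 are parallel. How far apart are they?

1/7

Both planes have normal n = (−16, 4, −13), |n| = 21. Any point on the first plane is at distance |(-12) − (-15)|/|n| = 3/21 = 1/7 from the second.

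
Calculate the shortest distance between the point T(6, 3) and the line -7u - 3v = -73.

The normal to the line is n = (-7, -3) with |n| = √58.
|n·T − (-73)| = |-51 − (-73)| = 22, so the distance is 22/√58.

22/√58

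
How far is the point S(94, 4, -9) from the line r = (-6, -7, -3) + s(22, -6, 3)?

Direction vector d = (22, -6, 3).
AP = (100, 11, -6); AP·d = 2116, |AP|² = 10157, |d|² = 529.
distance² = |AP|² − (AP·d)²/|d|² = 10157 − 4477456/529 = 1693, so the distance is √1693.

√1693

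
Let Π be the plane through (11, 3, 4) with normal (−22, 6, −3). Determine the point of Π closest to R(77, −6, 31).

(11, 12, 22)

n = (−22, 6, −3), |n|² = 529, and n·R − (-236) = -1587.
t = -1587/529 = -3, so the foot is R − t·n = (77, −6, 31) − (-3)·(−22, 6, −3) = (11, 12, 22).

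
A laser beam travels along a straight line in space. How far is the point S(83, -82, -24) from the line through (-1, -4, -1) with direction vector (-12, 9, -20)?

3√1241

Direction vector d = (-12, 9, -20).
AP = (84, -78, -23); AP·d = -1250, |AP|² = 13669, |d|² = 625.
distance² = |AP|² − (AP·d)²/|d|² = 13669 − 1562500/625 = 11169, so the distance is 3√1241.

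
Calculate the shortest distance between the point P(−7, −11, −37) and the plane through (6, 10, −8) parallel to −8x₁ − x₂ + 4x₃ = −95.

1

Parallel planes share the normal n = (−8, −1, 4); since (6, 10, −8) lies on the plane, its equation is −8x₁ − x₂ + 4x₃ = -90.
d = |(-8)·(-7) + (-1)·(-11) + 4·(-37) − (-90)| / √(64 + 1 + 16) = |9| / 9 = 1.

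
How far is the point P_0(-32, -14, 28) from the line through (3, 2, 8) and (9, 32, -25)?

3√109

A direction vector is d = (6, 30, -33).
AP = (-35, -16, 20); AP·d = -1350, |AP|² = 1881, |d|² = 2025.
distance² = |AP|² − (AP·d)²/|d|² = 1881 − 1822500/2025 = 981, so the distance is 3√109.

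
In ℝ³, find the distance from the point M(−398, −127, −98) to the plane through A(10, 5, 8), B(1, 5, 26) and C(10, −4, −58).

AB = (−9, 0, 18) and AC = (0, −9, −66), so a normal is n = AB × AC = (162, −594, 81).
Then n·(−398, −127, −98) − (−702) = 3726.
|n| = √(26244 + 352836 + 6561) = 621, so the distance is |3726|/621 = 6.

6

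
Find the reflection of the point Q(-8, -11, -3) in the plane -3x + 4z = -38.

n = (-3, 0, 4), |n|² = 25, n·Q − (-38) = 50, so t = 50/25 = 2.
Foot F = Q − 2·n = (-2, -11, -11); the reflection is 2F − Q = (4, -11, -19).

(4, -11, -19)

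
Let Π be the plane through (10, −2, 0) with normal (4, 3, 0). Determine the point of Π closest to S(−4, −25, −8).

(16, -10, -8)

n = (4, 3, 0), |n|² = 25, and n·S − 34 = -125.
t = -125/25 = -5, so the foot is S − t·n = (−4, −25, −8) − (-5)·(4, 3, 0) = (16, −10, −8).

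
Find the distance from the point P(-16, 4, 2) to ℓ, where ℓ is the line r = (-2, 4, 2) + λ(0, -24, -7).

Direction vector d = (0, -24, -7).
AP = (-14, 0, 0); AP·d = 0, |AP|² = 196, |d|² = 625.
distance² = |AP|² − (AP·d)²/|d|² = 196 − 0/625 = 196, so the distance is 14.

14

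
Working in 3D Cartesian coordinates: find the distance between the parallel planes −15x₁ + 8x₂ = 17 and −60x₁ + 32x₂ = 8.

Divide the second equation by 4 to match normals: −15x₁ + 8x₂ = 2.
Both planes have normal n = (−15, 8, 0), |n| = 17. Any point on the first plane is at distance |2 − 17|/|n| = 15/17 from the second.

15/17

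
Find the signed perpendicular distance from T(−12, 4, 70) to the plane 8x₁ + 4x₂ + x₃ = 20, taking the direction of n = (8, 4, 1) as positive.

-10/3

n·T − 20 = -30.
|n| = 9, so the signed distance is -30/9 = -10/3.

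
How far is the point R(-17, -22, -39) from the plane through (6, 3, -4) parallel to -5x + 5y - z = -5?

25/√51

Parallel planes share the normal n = (-5, 5, -1); since (6, 3, -4) lies on the plane, its equation is -5x + 5y - z = -11.
Then n·(-17, -22, -39) - (-11) = 25.
|n| = √(25 + 25 + 1) = √51, so the distance is |25|/√51 = 25/√51.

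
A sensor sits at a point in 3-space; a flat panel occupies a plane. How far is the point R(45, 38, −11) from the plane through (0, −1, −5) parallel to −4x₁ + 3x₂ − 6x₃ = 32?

27√61/61

Parallel planes share the normal n = (−4, 3, −6); since (0, −1, −5) lies on the plane, its equation is −4x₁ + 3x₂ − 6x₃ = 27.
Then n·(45, 38, −11) − 27 = −27.
|n| = √(16 + 9 + 36) = √61, so the distance is |-27|/√61 = 27/√61.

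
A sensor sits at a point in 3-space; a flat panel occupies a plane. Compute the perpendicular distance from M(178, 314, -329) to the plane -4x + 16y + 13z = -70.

5

Normal vector n = (-4, 16, 13), and n·(178, 314, -329) - (-70) = 105.
|n| = √(16 + 256 + 169) = 21, so the distance is |105|/21 = 5.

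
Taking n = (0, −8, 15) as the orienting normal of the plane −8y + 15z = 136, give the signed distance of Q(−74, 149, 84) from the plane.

-4

n·Q − 136 = -68.
|n| = 17, so the signed distance is -68/17 = -4.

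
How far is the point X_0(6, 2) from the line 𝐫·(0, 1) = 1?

d = |0·6 + 1·2 − 1| / √(0 + 1) = |1|/1 = 1.

1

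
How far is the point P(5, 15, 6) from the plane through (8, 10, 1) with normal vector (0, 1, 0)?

The plane has equation n·(r − (8, 10, 1)) = 0, i.e. n·r = 10.
n = (0, 1, 0); n·P − 10 = 5; |n| = 1; distance = 5/1 = 5.

5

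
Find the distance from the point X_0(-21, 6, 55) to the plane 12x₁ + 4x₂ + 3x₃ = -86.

23/13

d = |12·(-21) + 4·6 + 3·55 − (-86)| / √(144 + 16 + 9) = |23| / 13 = 23/13.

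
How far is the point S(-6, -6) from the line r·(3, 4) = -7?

7

d = |3·(-6) + 4·(-6) − (-7)| / √(9 + 16) = |-35|/5 = 7.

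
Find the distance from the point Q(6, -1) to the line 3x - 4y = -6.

The normal to the line is n = (3, -4) with |n| = 5.
|n·Q − (-6)| = |22 − (-6)| = 28, so the distance is 28/5.

28/5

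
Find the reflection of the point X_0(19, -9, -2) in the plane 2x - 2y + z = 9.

(-1, 11, -12)

n = (2, -2, 1), |n|² = 9, n·X_0 − 9 = 45, so t = 45/9 = 5.
Foot F = X_0 − 5·n = (9, 1, -7); the reflection is 2F − X_0 = (-1, 11, -12).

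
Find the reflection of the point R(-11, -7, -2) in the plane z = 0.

(-11, -7, 2)

With n = (0, 0, 1), the signed offset is (n·R − 0)/|n|² = -2/1 = -2.
R' = R − 2t·n = (-11, -7, -2) − (-4)·(0, 0, 1) = (-11, -7, 2).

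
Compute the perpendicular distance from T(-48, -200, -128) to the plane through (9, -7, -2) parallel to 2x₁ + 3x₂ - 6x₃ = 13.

Parallel planes share the normal n = (2, 3, -6); since (9, -7, -2) lies on the plane, its equation is 2x₁ + 3x₂ - 6x₃ = 9.
n = (2, 3, -6); n·P − 9 = 63; |n| = 7; distance = 63/7 = 9.

9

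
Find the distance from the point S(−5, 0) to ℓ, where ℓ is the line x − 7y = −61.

28√2/5

d = |1·(-5) + (-7)·0 − (-61)| / √(1 + 49) = |56|/(5√2) = 28√2/5.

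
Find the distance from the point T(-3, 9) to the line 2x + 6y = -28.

The normal to the line is n = (2, 6) with |n| = 2√10.
|n·T − (-28)| = |48 − (-28)| = 76, so the distance is 76/(2√10) = 38/√10.

38/√10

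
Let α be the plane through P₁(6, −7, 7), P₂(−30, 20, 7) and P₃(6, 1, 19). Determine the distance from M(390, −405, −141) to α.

P₁P₂ = (−36, 27, 0) and P₁P₃ = (0, 8, 12), so a normal is n = P₁P₂ × P₁P₃ = (324, 432, −288).
Then n·(390, −405, −141) − (−3096) = −4896.
|n| = √(104976 + 186624 + 82944) = 612, so the distance is |-4896|/612 = 8.

8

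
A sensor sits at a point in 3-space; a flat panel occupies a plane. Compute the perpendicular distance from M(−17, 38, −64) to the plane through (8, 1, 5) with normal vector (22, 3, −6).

The plane has equation n·(r − (8, 1, 5)) = 0, i.e. n·r = 149.
Then n·(−17, 38, −64) − 149 = −25.
|n| = √(484 + 9 + 36) = 23, so the distance is |-25|/23 = 25/23.

25/23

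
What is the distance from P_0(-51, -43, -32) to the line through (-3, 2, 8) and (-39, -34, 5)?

A direction vector is d = (-36, -36, -3).
AP = (-48, -45, -40); AP·d = 3468, |AP|² = 5929, |d|² = 2601.
distance² = |AP|² − (AP·d)²/|d|² = 5929 − 12027024/2601 = 1305, so the distance is 3√145.

3√145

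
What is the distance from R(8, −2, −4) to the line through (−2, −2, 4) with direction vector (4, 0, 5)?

2√41

Direction vector d = (4, 0, 5).
AP = (10, 0, −8), and AP × d = (0, −82, 0).
|AP × d|² = 6724 and |d|² = 41, so the distance is √(6724/41) = √164 = 2√41.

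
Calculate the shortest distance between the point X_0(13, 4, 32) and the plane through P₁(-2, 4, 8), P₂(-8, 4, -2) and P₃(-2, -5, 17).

3√43/43

P₁P₂ = (-6, 0, -10) and P₁P₃ = (0, -9, 9), so a normal is n = P₁P₂ × P₁P₃ = (-90, 54, 54).
Then n·(13, 4, 32) - 828 = -54.
|n| = √(8100 + 2916 + 2916) = 18√43, so the distance is |-54|/(18√43) = 3√43/43.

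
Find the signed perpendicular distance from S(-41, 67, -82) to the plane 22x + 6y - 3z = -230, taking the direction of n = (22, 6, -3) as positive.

-24/23

n·S − (-230) = -24.
|n| = 23, so the signed distance is -24/23.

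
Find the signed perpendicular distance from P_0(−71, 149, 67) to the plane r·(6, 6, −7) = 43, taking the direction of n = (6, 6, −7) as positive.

n·P_0 − 43 = -44.
|n| = 11, so the signed distance is -44/11 = -4.

-4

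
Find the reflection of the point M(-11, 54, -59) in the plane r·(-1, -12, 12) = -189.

With n = (-1, -12, 12), the signed offset is (n·M − (-189))/|n|² = -1156/289 = -4.
M' = M − 2t·n = (-11, 54, -59) − (-8)·(-1, -12, 12) = (-19, -42, 37).

(-19, -42, 37)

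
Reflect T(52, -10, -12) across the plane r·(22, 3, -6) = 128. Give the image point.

n = (22, 3, -6), |n|² = 529, n·T − 128 = 1058, so t = 1058/529 = 2.
Foot F = T − 2·n = (8, -16, 0); the reflection is 2F − T = (-36, -22, 12).

(-36, -22, 12)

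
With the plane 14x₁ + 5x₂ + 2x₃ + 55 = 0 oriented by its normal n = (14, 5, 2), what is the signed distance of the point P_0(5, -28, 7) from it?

-1/15

n·P_0 − (-55) = -1.
|n| = 15, so the signed distance is -1/15.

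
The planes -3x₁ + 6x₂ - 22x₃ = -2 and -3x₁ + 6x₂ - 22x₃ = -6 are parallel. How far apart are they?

Both planes have normal n = (-3, 6, -22), |n| = 23. Any point on the first plane is at distance |(-6) − (-2)|/|n| = 4/23 from the second.

4/23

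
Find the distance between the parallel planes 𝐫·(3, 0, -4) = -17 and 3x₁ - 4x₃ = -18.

Both planes have normal n = (3, 0, -4), |n| = 5. Any point on the first plane is at distance |(-18) − (-17)|/|n| = 1/5 from the second.

1/5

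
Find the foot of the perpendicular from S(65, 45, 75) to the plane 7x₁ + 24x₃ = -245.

(37, 45, -21)

n = (7, 0, 24), |n|² = 625, and n·S − (-245) = 2500.
t = 2500/625 = 4, so the foot is S − t·n = (65, 45, 75) − 4·(7, 0, 24) = (37, 45, -21).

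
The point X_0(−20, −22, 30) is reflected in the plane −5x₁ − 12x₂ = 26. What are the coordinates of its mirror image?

(0, 26, 30)

With n = (−5, −12, 0), the signed offset is (n·X_0 − 26)/|n|² = 338/169 = 2.
X_0' = X_0 − 2t·n = (−20, −22, 30) − 4·(−5, −12, 0) = (0, 26, 30).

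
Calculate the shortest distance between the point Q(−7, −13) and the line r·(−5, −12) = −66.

d = |(-5)·(-7) + (-12)·(-13) − (-66)| / √(25 + 144) = |257|/13 = 257/13.

257/13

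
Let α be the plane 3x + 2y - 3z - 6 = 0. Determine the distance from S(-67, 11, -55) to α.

d = |3·(-67) + 2·11 + (-3)·(-55) − 6| / √(9 + 4 + 9) = |-20| / √22 = 20/√22.

10√22/11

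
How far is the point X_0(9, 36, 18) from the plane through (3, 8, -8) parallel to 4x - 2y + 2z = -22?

Parallel planes share the normal n = (4, -2, 2); since (3, 8, -8) lies on the plane, its equation is 4x - 2y + 2z = -20.
Then n·(9, 36, 18) - (-20) = 20.
|n| = √(16 + 4 + 4) = 2√6, so the distance is |20|/(2√6) = 5√6/3.

10/√6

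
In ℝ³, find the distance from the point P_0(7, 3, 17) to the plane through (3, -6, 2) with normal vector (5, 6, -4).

The plane has equation n·(r − (3, -6, 2)) = 0, i.e. n·r = -29.
n = (5, 6, -4); n·P − (-29) = 14; |n| = √77; distance = 14/√77.

14/√77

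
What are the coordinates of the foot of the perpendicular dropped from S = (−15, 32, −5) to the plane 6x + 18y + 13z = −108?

(-21, 14, -18)

n = (6, 18, 13), |n|² = 529, and n·S − (-108) = 529.
t = 529/529 = 1, so the foot is S − t·n = (−15, 32, −5) − 1·(6, 18, 13) = (−21, 14, −18).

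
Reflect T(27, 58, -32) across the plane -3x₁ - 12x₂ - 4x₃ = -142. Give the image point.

(9, -14, -56)

n = (-3, -12, -4), |n|² = 169, n·T − (-142) = -507, so t = -507/169 = -3.
Foot F = T − (-3)·n = (18, 22, -44); the reflection is 2F − T = (9, -14, -56).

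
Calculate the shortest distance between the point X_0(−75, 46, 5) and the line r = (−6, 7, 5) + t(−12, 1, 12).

Direction vector d = (−12, 1, 12).
AP = (−69, 39, 0); AP·d = 867, |AP|² = 6282, |d|² = 289.
distance² = |AP|² − (AP·d)²/|d|² = 6282 − 751689/289 = 3681, so the distance is 3√409.

3√409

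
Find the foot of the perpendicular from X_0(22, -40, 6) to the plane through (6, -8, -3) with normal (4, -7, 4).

(6, -12, -10)

n = (4, -7, 4), |n|² = 81, and n·X_0 − 68 = 324.
t = 324/81 = 4, so the foot is X_0 − t·n = (22, -40, 6) − 4·(4, -7, 4) = (6, -12, -10).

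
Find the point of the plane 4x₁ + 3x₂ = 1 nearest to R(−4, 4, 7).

The perpendicular from R has direction n = (4, 3, 0): r = (−4, 4, 7) + λ(4, 3, 0).
Substitute into the plane: n·(R + λn) = 1 gives -4 + 25λ = 1, so λ = 1/5.
Foot = (−4, 4, 7) + (1/5)·(4, 3, 0) = (−16/5, 23/5, 7).

(-16/5, 23/5, 7)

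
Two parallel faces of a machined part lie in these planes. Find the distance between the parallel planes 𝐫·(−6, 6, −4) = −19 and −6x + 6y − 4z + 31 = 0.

3√22/11

With common normal n = (−6, 6, −4) (|n| = 2√22), the distance is |(-19) − (-31)|/|n| = 12/(2√22) = 6/√22.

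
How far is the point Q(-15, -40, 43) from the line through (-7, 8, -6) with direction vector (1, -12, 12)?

√145

Direction vector d = (1, -12, 12).
AP = (-8, -48, 49), and AP × d = (12, 145, 144).
|AP × d|² = 41905 and |d|² = 289, so the distance is √(41905/289) = √145.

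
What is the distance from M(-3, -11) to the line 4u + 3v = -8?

The normal to the line is n = (4, 3) with |n| = 5.
|n·M − (-8)| = |-45 − (-8)| = 37, so the distance is 37/5.

37/5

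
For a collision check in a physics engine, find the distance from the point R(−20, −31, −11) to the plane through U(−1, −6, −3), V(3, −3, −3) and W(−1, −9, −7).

UV = (4, 3, 0) and UW = (0, −3, −4), so a normal is n = UV × UW = (−12, 16, −12).
d = |(-12)·(-20) + 16·(-31) + (-12)·(-11) − (-48)| / √(144 + 256 + 144) = |-76| / (4√34) = 19√34/34.

19√34/34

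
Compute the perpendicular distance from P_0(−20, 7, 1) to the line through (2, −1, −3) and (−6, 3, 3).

A direction vector is d = (−8, 4, 6).
AP = (−22, 8, 4); AP·d = 232, |AP|² = 564, |d|² = 116.
distance² = |AP|² − (AP·d)²/|d|² = 564 − 53824/116 = 100, so the distance is 10.

10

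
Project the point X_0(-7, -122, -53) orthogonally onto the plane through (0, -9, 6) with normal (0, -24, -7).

(-7, -2, -18)

n = (0, -24, -7), |n|² = 625, and n·X_0 − 174 = 3125.
t = 3125/625 = 5, so the foot is X_0 − t·n = (-7, -122, -53) − 5·(0, -24, -7) = (-7, -2, -18).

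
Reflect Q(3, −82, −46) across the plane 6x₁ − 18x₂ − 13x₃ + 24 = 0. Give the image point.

n = (6, −18, −13), |n|² = 529, n·Q − (-24) = 2116, so t = 2116/529 = 4.
Foot F = Q − 4·n = (−21, −10, 6); the reflection is 2F − Q = (−45, 62, 58).

(-45, 62, 58)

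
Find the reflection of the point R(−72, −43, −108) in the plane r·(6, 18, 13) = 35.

n = (6, 18, 13), |n|² = 529, n·R − 35 = -2645, so t = -2645/529 = -5.
Foot F = R − (-5)·n = (−42, 47, −43); the reflection is 2F − R = (−12, 137, 22).

(-12, 137, 22)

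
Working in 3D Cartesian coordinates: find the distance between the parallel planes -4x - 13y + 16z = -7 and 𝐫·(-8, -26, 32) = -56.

Divide the second equation by 2 to match normals: -4x - 13y + 16z = -28.
Both planes have normal n = (-4, -13, 16), |n| = 21. Any point on the first plane is at distance |(-28) − (-7)|/|n| = 21/21 = 1 from the second.

1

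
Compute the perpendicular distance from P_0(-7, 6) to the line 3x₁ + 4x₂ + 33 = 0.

36/5

The normal to the line is n = (3, 4) with |n| = 5.
|n·P_0 − (-33)| = |3 − (-33)| = 36, so the distance is 36/5.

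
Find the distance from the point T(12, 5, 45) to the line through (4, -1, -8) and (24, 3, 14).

A direction vector is d = (20, 4, 22).
AP = (8, 6, 53); AP·d = 1350, |AP|² = 2909, |d|² = 900.
distance² = |AP|² − (AP·d)²/|d|² = 2909 − 1822500/900 = 884, so the distance is 2√221.

2√221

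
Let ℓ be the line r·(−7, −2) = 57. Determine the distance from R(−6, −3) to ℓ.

The normal to the line is n = (−7, −2) with |n| = √53.
|n·R − 57| = |48 − 57| = 9, so the distance is 9/√53.

9√53/53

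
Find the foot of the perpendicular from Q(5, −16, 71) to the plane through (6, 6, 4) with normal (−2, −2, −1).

n = (−2, −2, −1), |n|² = 9, and n·Q − (-28) = -21.
t = -21/9 = -7/3, so the foot is Q − t·n = (5, −16, 71) − (-7/3)·(−2, −2, −1) = (1/3, −62/3, 206/3).

(1/3, -62/3, 206/3)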